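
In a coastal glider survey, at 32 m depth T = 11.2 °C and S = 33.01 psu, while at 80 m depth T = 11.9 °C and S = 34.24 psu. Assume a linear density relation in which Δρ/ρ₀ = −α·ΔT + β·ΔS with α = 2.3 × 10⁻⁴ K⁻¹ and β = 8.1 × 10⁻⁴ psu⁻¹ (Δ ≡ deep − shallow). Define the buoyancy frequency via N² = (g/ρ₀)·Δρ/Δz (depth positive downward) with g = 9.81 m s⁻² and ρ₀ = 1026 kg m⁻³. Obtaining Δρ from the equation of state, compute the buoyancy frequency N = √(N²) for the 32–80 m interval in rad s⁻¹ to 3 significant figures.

0.0131 rad s⁻¹

ΔT = +0.7 K, ΔS = +1.23 psu (deep − shallow).
Δρ/ρ₀ = −αΔT + βΔS = -1.61 × 10⁻⁴ + 9.963 × 10⁻⁴ = 8.353 × 10⁻⁴, so Δρ ≈ 0.8570 kg m⁻³.
N² = (g/ρ₀)·Δρ/Δz = g·(Δρ/ρ₀)/Δz = 9.81 × 8.353 × 10⁻⁴ / 48 = 1.7071 × 10⁻⁴ s⁻².
N = √(1.7071 × 10⁻⁴) = 0.013066 rad s⁻¹ ≈ 0.0131 rad s⁻¹.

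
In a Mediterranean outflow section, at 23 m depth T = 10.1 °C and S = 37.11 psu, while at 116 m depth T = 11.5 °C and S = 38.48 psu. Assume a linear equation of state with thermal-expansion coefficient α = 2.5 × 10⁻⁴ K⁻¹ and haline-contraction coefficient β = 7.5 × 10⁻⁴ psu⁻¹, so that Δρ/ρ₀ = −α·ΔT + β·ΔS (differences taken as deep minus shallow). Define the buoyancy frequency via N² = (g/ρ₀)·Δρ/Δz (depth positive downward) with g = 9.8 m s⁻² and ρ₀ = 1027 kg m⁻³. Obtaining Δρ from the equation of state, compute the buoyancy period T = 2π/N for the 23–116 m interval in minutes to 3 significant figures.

ΔT = +1.4 K, ΔS = +1.37 psu (deep − shallow).
Δρ/ρ₀ = −αΔT + βΔS = -3.50 × 10⁻⁴ + 1.0275 × 10⁻³ = 6.775 × 10⁻⁴, so Δρ ≈ 0.6958 kg m⁻³.
N² = (g/ρ₀)·Δρ/Δz = g·(Δρ/ρ₀)/Δz = 9.8 × 6.775 × 10⁻⁴ / 93 = 7.1392 × 10⁻⁵ s⁻².
N = √(7.1392 × 10⁻⁵) = 8.4494 × 10⁻³ rad s⁻¹ → T = 2π/N = 743.63 s = 12.394 min ≈ 12.4 min.

12.4 min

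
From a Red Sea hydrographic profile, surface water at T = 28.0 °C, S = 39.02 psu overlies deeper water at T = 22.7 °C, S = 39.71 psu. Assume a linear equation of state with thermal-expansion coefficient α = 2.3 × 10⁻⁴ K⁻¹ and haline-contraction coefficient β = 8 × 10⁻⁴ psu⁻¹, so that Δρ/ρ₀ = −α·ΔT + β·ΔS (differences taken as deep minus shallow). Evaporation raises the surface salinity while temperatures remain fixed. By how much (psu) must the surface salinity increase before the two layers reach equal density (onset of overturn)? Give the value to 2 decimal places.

2.21 psu

Neutral buoyancy requires −α(T_deep − T_surf) + β(S_deep − S_surf′) = 0.
S_surf′ = S_deep − (α/β)·ΔT = 39.71 − (2.3 × 10⁻⁴/8 × 10⁻⁴)·(-5.3) = 41.2338 psu.
Increase required: 41.2338 − 39.02 = 2.2138 psu.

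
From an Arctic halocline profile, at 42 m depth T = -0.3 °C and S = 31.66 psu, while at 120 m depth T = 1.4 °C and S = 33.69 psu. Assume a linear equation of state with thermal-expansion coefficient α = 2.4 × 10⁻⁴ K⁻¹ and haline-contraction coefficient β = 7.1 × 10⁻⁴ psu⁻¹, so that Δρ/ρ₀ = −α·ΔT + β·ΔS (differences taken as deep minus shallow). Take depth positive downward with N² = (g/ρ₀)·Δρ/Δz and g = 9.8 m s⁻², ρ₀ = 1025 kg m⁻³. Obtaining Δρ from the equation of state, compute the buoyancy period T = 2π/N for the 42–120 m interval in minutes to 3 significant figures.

ΔT = +1.7 K, ΔS = +2.03 psu (deep − shallow).
Δρ/ρ₀ = −αΔT + βΔS = -4.08 × 10⁻⁴ + 1.4413 × 10⁻³ = 1.0333 × 10⁻³, so Δρ ≈ 1.059 kg m⁻³.
N² = (g/ρ₀)·Δρ/Δz = g·(Δρ/ρ₀)/Δz = 9.8 × 1.0333 × 10⁻³ / 78 = 1.2982 × 10⁻⁴ s⁻².
N = √(1.2982 × 10⁻⁴) = 0.011394 rad s⁻¹ → T = 2π/N = 551.45 s = 9.1908 min ≈ 9.19 min.

9.19 min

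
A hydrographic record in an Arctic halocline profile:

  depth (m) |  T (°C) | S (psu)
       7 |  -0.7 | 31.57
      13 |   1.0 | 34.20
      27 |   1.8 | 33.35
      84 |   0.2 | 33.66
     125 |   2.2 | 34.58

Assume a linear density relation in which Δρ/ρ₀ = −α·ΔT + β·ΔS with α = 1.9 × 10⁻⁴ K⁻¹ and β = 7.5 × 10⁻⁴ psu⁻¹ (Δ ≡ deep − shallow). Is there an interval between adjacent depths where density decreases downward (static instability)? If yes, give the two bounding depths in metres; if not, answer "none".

13–27 m

Evaluate Δρ/ρ₀ = −αΔT + βΔS across each adjacent pair:
  7–13 m: −αΔT+βΔS = −(1.9 × 10⁻⁴)(+1.7)+(7.5 × 10⁻⁴)(+2.63) = 1.6 × 10⁻³ → stable
  13–27 m: −αΔT+βΔS = −(1.9 × 10⁻⁴)(+0.8)+(7.5 × 10⁻⁴)(-0.85) = -7.9 × 10⁻⁴ → UNSTABLE
  27–84 m: −αΔT+βΔS = −(1.9 × 10⁻⁴)(-1.6)+(7.5 × 10⁻⁴)(+0.31) = 5.4 × 10⁻⁴ → stable
  84–125 m: −αΔT+βΔS = −(1.9 × 10⁻⁴)(+2.0)+(7.5 × 10⁻⁴)(+0.92) = 3.1 × 10⁻⁴ → stable
The 13–27 m interval has Δρ < 0: lighter water underlies denser water.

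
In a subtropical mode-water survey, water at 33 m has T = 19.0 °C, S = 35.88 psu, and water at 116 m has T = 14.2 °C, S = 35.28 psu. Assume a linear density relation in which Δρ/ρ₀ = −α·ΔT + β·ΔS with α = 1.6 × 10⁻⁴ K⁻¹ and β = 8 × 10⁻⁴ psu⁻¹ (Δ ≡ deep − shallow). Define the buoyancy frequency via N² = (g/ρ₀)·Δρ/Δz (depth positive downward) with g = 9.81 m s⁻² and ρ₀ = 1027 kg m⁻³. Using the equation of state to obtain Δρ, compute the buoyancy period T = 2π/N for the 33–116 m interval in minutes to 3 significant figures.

17.9 min

ΔT = -4.8 K, ΔS = -0.60 psu (deep − shallow).
Δρ/ρ₀ = −αΔT + βΔS = 7.68 × 10⁻⁴ − 4.80 × 10⁻⁴ = 2.88 × 10⁻⁴, so Δρ ≈ 0.2958 kg m⁻³.
N² = (g/ρ₀)·Δρ/Δz = g·(Δρ/ρ₀)/Δz = 9.81 × 2.88 × 10⁻⁴ / 83 = 3.4040 × 10⁻⁵ s⁻².
N = √(3.4040 × 10⁻⁵) = 5.8344 × 10⁻³ rad s⁻¹ → T = 2π/N = 1.0769 × 10³ s = 17.948 min ≈ 17.9 min.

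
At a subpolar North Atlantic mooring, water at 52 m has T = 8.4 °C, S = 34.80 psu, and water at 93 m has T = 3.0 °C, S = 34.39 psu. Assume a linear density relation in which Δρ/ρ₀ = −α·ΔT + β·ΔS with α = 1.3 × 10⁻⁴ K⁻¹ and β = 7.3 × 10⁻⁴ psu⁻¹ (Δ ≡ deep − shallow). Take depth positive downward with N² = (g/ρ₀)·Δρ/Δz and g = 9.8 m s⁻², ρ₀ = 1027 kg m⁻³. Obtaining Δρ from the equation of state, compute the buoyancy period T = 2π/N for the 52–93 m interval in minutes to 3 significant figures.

ΔT = -5.4 K, ΔS = -0.41 psu (deep − shallow).
Δρ/ρ₀ = −αΔT + βΔS = 7.02 × 10⁻⁴ − 2.993 × 10⁻⁴ = 4.027 × 10⁻⁴, so Δρ ≈ 0.4136 kg m⁻³.
N² = (g/ρ₀)·Δρ/Δz = g·(Δρ/ρ₀)/Δz = 9.8 × 4.027 × 10⁻⁴ / 41 = 9.6255 × 10⁻⁵ s⁻².
N = √(9.6255 × 10⁻⁵) = 9.8110 × 10⁻³ rad s⁻¹ → T = 2π/N = 640.42 s = 10.674 min ≈ 10.7 min.

10.7 min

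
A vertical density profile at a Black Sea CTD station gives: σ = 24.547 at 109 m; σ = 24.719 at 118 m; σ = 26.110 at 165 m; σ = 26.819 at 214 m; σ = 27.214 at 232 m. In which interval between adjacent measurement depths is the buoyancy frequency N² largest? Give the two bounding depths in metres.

118–165 m

Compute the density gradient over each adjacent pair:
  109–118 m: Δρ/Δz = 0.172/9 = 0.019 kg m⁻⁴
  118–165 m: Δρ/Δz = 1.391/47 = 0.030 kg m⁻⁴
  165–214 m: Δρ/Δz = 0.709/49 = 0.014 kg m⁻⁴
  214–232 m: Δρ/Δz = 0.395/18 = 0.022 kg m⁻⁴
The largest gradient is in the 118–165 m interval — the pycnocline.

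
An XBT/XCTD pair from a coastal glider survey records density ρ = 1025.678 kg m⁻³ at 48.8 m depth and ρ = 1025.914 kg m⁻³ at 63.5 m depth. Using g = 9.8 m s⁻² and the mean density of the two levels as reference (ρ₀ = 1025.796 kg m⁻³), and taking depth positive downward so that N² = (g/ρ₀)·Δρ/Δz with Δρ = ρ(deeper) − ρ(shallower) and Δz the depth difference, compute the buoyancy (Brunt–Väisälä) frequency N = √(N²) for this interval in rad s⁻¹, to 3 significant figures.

Δρ = 1025.914 − 1025.678 = 0.236 kg m⁻³ over Δz = 63.5 − 48.8 = 14.7 m.
N² = (9.8/1025.796) × (0.236/14.7) = 1.5338 × 10⁻⁴ s⁻².
N = √(1.5338 × 10⁻⁴) = 0.012385 rad s⁻¹ ≈ 0.0124 rad s⁻¹.

0.0124 rad s⁻¹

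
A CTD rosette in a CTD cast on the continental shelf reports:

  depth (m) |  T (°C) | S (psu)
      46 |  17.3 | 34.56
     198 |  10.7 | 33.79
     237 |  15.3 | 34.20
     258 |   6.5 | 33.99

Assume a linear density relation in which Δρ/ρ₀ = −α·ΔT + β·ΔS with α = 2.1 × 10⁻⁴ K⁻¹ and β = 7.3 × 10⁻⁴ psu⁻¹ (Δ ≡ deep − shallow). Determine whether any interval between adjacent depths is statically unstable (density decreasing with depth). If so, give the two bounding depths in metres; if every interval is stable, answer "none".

Evaluate Δρ/ρ₀ = −αΔT + βΔS across each adjacent pair:
  46–198 m: −αΔT+βΔS = −(2.1 × 10⁻⁴)(-6.6)+(7.3 × 10⁻⁴)(-0.77) = 8.2 × 10⁻⁴ → stable
  198–237 m: −αΔT+βΔS = −(2.1 × 10⁻⁴)(+4.6)+(7.3 × 10⁻⁴)(+0.41) = -6.7 × 10⁻⁴ → UNSTABLE
  237–258 m: −αΔT+βΔS = −(2.1 × 10⁻⁴)(-8.8)+(7.3 × 10⁻⁴)(-0.21) = 1.7 × 10⁻³ → stable
The 198–237 m interval has Δρ < 0: lighter water underlies denser water.

198–237 m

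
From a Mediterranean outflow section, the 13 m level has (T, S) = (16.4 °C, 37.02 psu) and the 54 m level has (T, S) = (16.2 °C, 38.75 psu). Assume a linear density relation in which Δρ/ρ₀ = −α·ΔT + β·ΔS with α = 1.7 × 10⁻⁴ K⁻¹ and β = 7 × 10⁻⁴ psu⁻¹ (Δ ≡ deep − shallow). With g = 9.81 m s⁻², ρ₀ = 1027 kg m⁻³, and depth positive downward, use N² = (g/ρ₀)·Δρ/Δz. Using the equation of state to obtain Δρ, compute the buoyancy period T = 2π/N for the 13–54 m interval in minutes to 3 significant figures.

6.07 min

ΔT = -0.2 K, ΔS = +1.73 psu (deep − shallow).
Δρ/ρ₀ = −αΔT + βΔS = 3.40 × 10⁻⁵ + 1.211 × 10⁻³ = 1.245 × 10⁻³, so Δρ ≈ 1.279 kg m⁻³.
N² = (g/ρ₀)·Δρ/Δz = g·(Δρ/ρ₀)/Δz = 9.81 × 1.245 × 10⁻³ / 41 = 2.9789 × 10⁻⁴ s⁻².
N = √(2.9789 × 10⁻⁴) = 0.017259 rad s⁻¹ → T = 2π/N = 364.05 s = 6.0675 min ≈ 6.07 min.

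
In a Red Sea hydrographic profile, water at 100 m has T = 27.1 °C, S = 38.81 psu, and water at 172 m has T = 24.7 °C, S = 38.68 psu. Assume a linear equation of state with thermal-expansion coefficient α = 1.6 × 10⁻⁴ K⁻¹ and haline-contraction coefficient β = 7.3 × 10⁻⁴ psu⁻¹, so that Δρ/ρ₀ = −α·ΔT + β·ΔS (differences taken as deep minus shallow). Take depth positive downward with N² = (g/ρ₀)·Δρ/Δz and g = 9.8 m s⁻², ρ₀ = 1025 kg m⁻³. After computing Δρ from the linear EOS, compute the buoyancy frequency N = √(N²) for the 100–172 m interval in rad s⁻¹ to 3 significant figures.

ΔT = -2.4 K, ΔS = -0.13 psu (deep − shallow).
Δρ/ρ₀ = −αΔT + βΔS = 3.84 × 10⁻⁴ − 9.49 × 10⁻⁵ = 2.891 × 10⁻⁴, so Δρ ≈ 0.2963 kg m⁻³.
N² = (g/ρ₀)·Δρ/Δz = g·(Δρ/ρ₀)/Δz = 9.8 × 2.891 × 10⁻⁴ / 72 = 3.9350 × 10⁻⁵ s⁻².
N = √(3.9350 × 10⁻⁵) = 6.2730 × 10⁻³ rad s⁻¹ ≈ 6.27 × 10⁻³ rad s⁻¹.

6.27 × 10⁻³ rad s⁻¹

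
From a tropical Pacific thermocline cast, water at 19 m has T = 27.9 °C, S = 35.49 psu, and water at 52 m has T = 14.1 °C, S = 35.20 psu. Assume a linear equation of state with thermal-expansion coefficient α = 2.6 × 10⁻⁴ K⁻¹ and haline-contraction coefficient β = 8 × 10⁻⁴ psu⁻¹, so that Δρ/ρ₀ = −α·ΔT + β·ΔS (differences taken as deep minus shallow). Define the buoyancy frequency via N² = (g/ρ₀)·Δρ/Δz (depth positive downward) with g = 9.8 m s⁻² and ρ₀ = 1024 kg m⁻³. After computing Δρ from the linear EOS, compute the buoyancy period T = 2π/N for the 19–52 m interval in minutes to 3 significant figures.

ΔT = -13.8 K, ΔS = -0.29 psu (deep − shallow).
Δρ/ρ₀ = −αΔT + βΔS = 3.588 × 10⁻³ − 2.32 × 10⁻⁴ = 3.356 × 10⁻³, so Δρ ≈ 3.437 kg m⁻³.
N² = (g/ρ₀)·Δρ/Δz = g·(Δρ/ρ₀)/Δz = 9.8 × 3.356 × 10⁻³ / 33 = 9.9663 × 10⁻⁴ s⁻².
N = √(9.9663 × 10⁻⁴) = 0.031569 rad s⁻¹ → T = 2π/N = 199.03 s = 3.3172 min ≈ 3.32 min.

3.32 min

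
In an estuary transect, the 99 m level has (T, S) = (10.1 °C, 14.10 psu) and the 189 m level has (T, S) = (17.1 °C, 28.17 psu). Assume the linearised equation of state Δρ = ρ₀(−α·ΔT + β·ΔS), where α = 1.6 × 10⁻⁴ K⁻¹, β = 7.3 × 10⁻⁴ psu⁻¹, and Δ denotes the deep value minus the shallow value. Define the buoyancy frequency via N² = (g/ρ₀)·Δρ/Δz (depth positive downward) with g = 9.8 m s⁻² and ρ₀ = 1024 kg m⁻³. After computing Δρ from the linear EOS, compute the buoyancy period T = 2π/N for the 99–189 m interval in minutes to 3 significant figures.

ΔT = +7.0 K, ΔS = +14.07 psu (deep − shallow).
Δρ/ρ₀ = −αΔT + βΔS = -1.12 × 10⁻³ + 0.0102711 = 9.1511 × 10⁻³, so Δρ ≈ 9.371 kg m⁻³.
N² = (g/ρ₀)·Δρ/Δz = g·(Δρ/ρ₀)/Δz = 9.8 × 9.1511 × 10⁻³ / 90 = 9.9645 × 10⁻⁴ s⁻².
N = √(9.9645 × 10⁻⁴) = 0.031567 rad s⁻¹ → T = 2π/N = 199.04 s = 3.3173 min ≈ 3.32 min.

3.32 min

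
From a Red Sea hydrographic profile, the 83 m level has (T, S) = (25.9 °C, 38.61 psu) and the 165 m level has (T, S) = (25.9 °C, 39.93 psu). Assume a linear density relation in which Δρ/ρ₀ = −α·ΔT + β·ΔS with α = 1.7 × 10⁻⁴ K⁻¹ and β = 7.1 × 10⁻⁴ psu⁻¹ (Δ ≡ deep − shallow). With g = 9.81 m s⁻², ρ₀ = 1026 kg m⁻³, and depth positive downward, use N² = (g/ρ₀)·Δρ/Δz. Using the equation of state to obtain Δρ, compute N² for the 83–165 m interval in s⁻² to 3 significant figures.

1.12 × 10⁻⁴ s⁻²

ΔT = +0.0 K, ΔS = +1.32 psu (deep − shallow).
Δρ/ρ₀ = −αΔT + βΔS = 0 + 9.372 × 10⁻⁴ = 9.372 × 10⁻⁴, so Δρ ≈ 0.9616 kg m⁻³.
N² = (g/ρ₀)·Δρ/Δz = g·(Δρ/ρ₀)/Δz = 9.81 × 9.372 × 10⁻⁴ / 82 = 1.1212 × 10⁻⁴ s⁻² ≈ 1.12 × 10⁻⁴ s⁻².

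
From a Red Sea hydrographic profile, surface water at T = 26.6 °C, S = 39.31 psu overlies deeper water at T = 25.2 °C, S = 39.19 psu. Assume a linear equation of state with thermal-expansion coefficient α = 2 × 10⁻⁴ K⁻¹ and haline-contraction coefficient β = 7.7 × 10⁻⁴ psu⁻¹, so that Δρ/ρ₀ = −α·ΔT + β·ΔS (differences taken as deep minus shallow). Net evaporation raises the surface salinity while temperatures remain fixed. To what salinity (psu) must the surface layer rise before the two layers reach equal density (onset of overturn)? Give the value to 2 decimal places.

39.55 psu

Neutral buoyancy requires −α(T_deep − T_surf) + β(S_deep − S_surf′) = 0.
S_surf′ = S_deep − (α/β)·ΔT = 39.19 − (2 × 10⁻⁴/7.7 × 10⁻⁴)·(-1.4) = 39.5536 psu.
Increase required: 39.5536 − 39.31 = 0.2436 psu.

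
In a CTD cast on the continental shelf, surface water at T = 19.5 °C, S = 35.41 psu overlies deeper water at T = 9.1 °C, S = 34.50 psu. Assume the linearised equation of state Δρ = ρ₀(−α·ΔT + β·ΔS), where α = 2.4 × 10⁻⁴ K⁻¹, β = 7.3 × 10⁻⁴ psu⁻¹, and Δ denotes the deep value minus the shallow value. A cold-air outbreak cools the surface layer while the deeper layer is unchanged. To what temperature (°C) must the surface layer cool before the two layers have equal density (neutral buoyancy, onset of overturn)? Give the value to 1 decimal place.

Neutral buoyancy requires Δρ = 0, i.e. −α(T_deep − T_surf′) + β(S_deep − S_surf) = 0.
T_surf′ = T_deep − (β/α)·ΔS = 9.1 − (7.3 × 10⁻⁴/2.4 × 10⁻⁴)·(-0.91) = 11.868 °C.
Cooling required: 19.5 − (11.868) = 7.632 °C.

11.9 °C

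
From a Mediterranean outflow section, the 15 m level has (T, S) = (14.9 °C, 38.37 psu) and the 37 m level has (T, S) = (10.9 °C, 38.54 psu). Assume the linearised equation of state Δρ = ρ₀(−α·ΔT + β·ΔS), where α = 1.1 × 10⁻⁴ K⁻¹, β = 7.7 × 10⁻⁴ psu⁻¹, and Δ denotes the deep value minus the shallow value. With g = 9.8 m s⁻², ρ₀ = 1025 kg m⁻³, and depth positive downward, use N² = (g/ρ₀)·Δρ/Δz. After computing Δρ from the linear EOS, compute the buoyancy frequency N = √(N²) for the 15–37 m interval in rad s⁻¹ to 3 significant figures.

ΔT = -4.0 K, ΔS = +0.17 psu (deep − shallow).
Δρ/ρ₀ = −αΔT + βΔS = 4.40 × 10⁻⁴ + 1.309 × 10⁻⁴ = 5.709 × 10⁻⁴, so Δρ ≈ 0.5852 kg m⁻³.
N² = (g/ρ₀)·Δρ/Δz = g·(Δρ/ρ₀)/Δz = 9.8 × 5.709 × 10⁻⁴ / 22 = 2.5431 × 10⁻⁴ s⁻².
N = √(2.5431 × 10⁻⁴) = 0.015947 rad s⁻¹ ≈ 0.0159 rad s⁻¹.

0.0159 rad s⁻¹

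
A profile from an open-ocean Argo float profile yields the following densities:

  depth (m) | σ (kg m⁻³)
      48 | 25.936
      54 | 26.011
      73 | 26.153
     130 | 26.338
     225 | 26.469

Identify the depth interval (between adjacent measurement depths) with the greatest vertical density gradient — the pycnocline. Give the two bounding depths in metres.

Compute the density gradient over each adjacent pair:
  48–54 m: Δρ/Δz = 0.075/6 = 0.012 kg m⁻⁴
  54–73 m: Δρ/Δz = 0.142/19 = 7.5 × 10⁻³ kg m⁻⁴
  73–130 m: Δρ/Δz = 0.185/57 = 3.2 × 10⁻³ kg m⁻⁴
  130–225 m: Δρ/Δz = 0.131/95 = 1.4 × 10⁻³ kg m⁻⁴
The largest gradient is in the 48–54 m interval — the pycnocline.

48–54 m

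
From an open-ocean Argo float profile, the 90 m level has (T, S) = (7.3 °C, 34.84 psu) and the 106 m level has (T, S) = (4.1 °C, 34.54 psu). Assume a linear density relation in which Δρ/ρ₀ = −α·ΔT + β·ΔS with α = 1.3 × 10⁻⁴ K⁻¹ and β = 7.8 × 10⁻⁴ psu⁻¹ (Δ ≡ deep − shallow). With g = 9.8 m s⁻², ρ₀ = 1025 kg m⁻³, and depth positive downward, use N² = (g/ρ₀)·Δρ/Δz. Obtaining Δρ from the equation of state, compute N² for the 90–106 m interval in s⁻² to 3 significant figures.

1.11 × 10⁻⁴ s⁻²

ΔT = -3.2 K, ΔS = -0.30 psu (deep − shallow).
Δρ/ρ₀ = −αΔT + βΔS = 4.16 × 10⁻⁴ − 2.34 × 10⁻⁴ = 1.82 × 10⁻⁴, so Δρ ≈ 0.1865 kg m⁻³.
N² = (g/ρ₀)·Δρ/Δz = g·(Δρ/ρ₀)/Δz = 9.8 × 1.82 × 10⁻⁴ / 16 = 1.1147 × 10⁻⁴ s⁻² ≈ 1.11 × 10⁻⁴ s⁻².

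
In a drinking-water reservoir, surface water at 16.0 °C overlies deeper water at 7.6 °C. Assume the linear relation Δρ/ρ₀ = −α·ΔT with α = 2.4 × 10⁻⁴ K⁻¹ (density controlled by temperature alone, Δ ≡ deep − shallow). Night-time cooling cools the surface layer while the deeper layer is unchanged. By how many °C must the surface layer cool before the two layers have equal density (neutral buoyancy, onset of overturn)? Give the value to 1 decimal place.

With temperature the only control, equal density requires T_surf′ = T_deep.
T_surf′ = 7.6 °C.
Cooling required: 16.0 − 7.6 = 8.4 °C.

8.4 °C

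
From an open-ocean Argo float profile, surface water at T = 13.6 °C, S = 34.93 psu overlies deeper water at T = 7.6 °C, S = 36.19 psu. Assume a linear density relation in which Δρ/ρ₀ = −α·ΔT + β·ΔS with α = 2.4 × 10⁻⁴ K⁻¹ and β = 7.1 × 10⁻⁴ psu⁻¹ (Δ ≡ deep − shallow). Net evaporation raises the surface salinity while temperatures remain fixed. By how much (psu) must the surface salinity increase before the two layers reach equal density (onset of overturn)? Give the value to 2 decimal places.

3.29 psu

Neutral buoyancy requires −α(T_deep − T_surf) + β(S_deep − S_surf′) = 0.
S_surf′ = S_deep − (α/β)·ΔT = 36.19 − (2.4 × 10⁻⁴/7.1 × 10⁻⁴)·(-6.0) = 38.2182 psu.
Increase required: 38.2182 − 34.93 = 3.2882 psu.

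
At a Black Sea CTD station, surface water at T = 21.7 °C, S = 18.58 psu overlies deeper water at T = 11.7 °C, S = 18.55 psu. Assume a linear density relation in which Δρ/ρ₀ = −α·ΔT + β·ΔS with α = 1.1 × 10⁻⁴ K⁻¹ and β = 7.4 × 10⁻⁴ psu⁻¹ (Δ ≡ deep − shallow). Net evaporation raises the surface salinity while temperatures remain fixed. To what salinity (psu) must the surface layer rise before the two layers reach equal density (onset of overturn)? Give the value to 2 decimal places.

Neutral buoyancy requires −α(T_deep − T_surf) + β(S_deep − S_surf′) = 0.
S_surf′ = S_deep − (α/β)·ΔT = 18.55 − (1.1 × 10⁻⁴/7.4 × 10⁻⁴)·(-10.0) = 20.0365 psu.
Increase required: 20.0365 − 18.58 = 1.4565 psu.

20.04 psu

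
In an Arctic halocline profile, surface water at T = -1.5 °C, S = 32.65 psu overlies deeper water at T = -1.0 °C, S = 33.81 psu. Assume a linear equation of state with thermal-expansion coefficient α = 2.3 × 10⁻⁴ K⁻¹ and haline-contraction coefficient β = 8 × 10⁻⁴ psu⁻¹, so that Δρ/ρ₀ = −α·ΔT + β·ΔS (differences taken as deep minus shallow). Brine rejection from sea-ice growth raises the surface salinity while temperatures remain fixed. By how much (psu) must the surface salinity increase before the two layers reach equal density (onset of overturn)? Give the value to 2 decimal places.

Neutral buoyancy requires −α(T_deep − T_surf) + β(S_deep − S_surf′) = 0.
S_surf′ = S_deep − (α/β)·ΔT = 33.81 − (2.3 × 10⁻⁴/8 × 10⁻⁴)·(+0.5) = 33.6663 psu.
Increase required: 33.6663 − 32.65 = 1.0163 psu.

1.02 psu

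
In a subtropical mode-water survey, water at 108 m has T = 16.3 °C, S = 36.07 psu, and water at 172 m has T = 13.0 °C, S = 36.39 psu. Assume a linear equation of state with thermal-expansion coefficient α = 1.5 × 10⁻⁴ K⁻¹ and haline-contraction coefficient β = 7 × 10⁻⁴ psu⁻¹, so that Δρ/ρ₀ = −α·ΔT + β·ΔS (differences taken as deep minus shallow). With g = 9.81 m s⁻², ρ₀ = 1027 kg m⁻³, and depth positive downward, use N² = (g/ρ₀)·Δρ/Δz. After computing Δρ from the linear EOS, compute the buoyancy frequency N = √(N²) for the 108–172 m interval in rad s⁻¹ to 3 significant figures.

0.0105 rad s⁻¹

ΔT = -3.3 K, ΔS = +0.32 psu (deep − shallow).
Δρ/ρ₀ = −αΔT + βΔS = 4.95 × 10⁻⁴ + 2.24 × 10⁻⁴ = 7.19 × 10⁻⁴, so Δρ ≈ 0.7384 kg m⁻³.
N² = (g/ρ₀)·Δρ/Δz = g·(Δρ/ρ₀)/Δz = 9.81 × 7.19 × 10⁻⁴ / 64 = 1.1021 × 10⁻⁴ s⁻².
N = √(1.1021 × 10⁻⁴) = 0.010498 rad s⁻¹ ≈ 0.0105 rad s⁻¹.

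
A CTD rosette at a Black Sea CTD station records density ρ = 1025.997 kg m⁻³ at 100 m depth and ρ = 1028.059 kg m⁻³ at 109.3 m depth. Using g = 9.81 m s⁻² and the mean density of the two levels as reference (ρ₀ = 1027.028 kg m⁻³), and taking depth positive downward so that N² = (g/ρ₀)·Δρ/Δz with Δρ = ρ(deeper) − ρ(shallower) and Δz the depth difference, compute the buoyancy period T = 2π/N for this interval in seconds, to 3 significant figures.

Δρ = 1028.059 − 1025.997 = 2.062 kg m⁻³ over Δz = 109.3 − 100 = 9.3 m.
N² = (9.81/1027.028) × (2.062/9.3) = 2.1178 × 10⁻³ s⁻².
N = √(2.1178 × 10⁻³) = 0.046020 rad s⁻¹, so T = 2π/N = 136.53 s ≈ 137 s.

137 s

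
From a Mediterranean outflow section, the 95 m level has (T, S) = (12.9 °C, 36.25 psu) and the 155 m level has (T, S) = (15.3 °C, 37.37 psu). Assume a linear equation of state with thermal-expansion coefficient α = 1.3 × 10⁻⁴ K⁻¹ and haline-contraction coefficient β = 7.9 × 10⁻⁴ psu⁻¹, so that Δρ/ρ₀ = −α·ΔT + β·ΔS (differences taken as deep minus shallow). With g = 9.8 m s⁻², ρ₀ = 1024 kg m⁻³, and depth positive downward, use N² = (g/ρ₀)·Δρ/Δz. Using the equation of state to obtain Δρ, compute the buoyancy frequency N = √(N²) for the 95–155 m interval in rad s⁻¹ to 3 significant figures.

9.67 × 10⁻³ rad s⁻¹

ΔT = +2.4 K, ΔS = +1.12 psu (deep − shallow).
Δρ/ρ₀ = −αΔT + βΔS = -3.12 × 10⁻⁴ + 8.848 × 10⁻⁴ = 5.728 × 10⁻⁴, so Δρ ≈ 0.5865 kg m⁻³.
N² = (g/ρ₀)·Δρ/Δz = g·(Δρ/ρ₀)/Δz = 9.8 × 5.728 × 10⁻⁴ / 60 = 9.3557 × 10⁻⁵ s⁻².
N = √(9.3557 × 10⁻⁵) = 9.6725 × 10⁻³ rad s⁻¹ ≈ 9.67 × 10⁻³ rad s⁻¹.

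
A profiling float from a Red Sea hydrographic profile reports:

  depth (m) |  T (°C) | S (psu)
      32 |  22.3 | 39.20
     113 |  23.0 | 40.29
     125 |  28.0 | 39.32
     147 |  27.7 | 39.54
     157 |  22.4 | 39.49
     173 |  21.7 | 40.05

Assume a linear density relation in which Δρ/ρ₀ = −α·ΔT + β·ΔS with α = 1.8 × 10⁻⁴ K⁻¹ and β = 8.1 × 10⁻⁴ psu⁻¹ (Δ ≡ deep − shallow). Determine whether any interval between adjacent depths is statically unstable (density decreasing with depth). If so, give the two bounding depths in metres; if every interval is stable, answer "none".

Evaluate Δρ/ρ₀ = −αΔT + βΔS across each adjacent pair:
  32–113 m: −αΔT+βΔS = −(1.8 × 10⁻⁴)(+0.7)+(8.1 × 10⁻⁴)(+1.09) = 7.6 × 10⁻⁴ → stable
  113–125 m: −αΔT+βΔS = −(1.8 × 10⁻⁴)(+5.0)+(8.1 × 10⁻⁴)(-0.97) = -1.7 × 10⁻³ → UNSTABLE
  125–147 m: −αΔT+βΔS = −(1.8 × 10⁻⁴)(-0.3)+(8.1 × 10⁻⁴)(+0.22) = 2.3 × 10⁻⁴ → stable
  147–157 m: −αΔT+βΔS = −(1.8 × 10⁻⁴)(-5.3)+(8.1 × 10⁻⁴)(-0.05) = 9.1 × 10⁻⁴ → stable
  157–173 m: −αΔT+βΔS = −(1.8 × 10⁻⁴)(-0.7)+(8.1 × 10⁻⁴)(+0.56) = 5.8 × 10⁻⁴ → stable
The 113–125 m interval has Δρ < 0: lighter water underlies denser water.

113–125 m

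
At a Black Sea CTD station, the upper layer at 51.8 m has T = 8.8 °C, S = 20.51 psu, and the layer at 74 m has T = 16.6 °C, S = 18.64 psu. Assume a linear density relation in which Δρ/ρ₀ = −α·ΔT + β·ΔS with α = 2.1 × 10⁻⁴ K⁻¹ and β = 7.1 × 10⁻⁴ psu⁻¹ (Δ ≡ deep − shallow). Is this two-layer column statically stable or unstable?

ΔT = 16.6 − 8.8 = +7.8 K and ΔS = 18.64 − 20.51 = -1.87 psu (deep − shallow).
−αΔT = -1.638 × 10⁻³; βΔS = -1.3277 × 10⁻³; sum Δρ/ρ₀ = -2.9657 × 10⁻³.
Δρ/ρ₀ < 0, so Δρ < 0: deeper water is lighter → statically unstable; the column would overturn.

unstable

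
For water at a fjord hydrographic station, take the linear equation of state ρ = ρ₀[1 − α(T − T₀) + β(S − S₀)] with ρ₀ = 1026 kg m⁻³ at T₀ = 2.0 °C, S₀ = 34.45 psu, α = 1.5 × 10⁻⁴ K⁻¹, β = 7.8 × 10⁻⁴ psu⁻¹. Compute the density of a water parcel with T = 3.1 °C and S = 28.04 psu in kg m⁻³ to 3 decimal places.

T − T₀ = +1.1 K, S − S₀ = -6.41 psu.
Bracket = 1 − α·(+1.1) + β·(-6.41) = 1 + (-5.1648 × 10⁻³) = 0.9948352.
ρ = 1026 × 0.9948352 = 1020.701 kg m⁻³.

1020.701 kg m⁻³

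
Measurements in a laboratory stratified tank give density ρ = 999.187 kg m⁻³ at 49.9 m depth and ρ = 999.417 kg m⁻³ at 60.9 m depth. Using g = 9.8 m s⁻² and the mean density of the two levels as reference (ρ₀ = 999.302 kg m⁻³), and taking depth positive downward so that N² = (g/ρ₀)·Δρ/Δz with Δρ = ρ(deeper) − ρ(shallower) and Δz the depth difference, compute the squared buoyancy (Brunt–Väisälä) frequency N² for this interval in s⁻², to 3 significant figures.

2.05 × 10⁻⁴ s⁻²

Δρ = 999.417 − 999.187 = 0.230 kg m⁻³ over Δz = 60.9 − 49.9 = 11 m.
N² = (9.8/999.302) × (0.230/11) = 2.0505 × 10⁻⁴ s⁻² ≈ 2.05 × 10⁻⁴ s⁻².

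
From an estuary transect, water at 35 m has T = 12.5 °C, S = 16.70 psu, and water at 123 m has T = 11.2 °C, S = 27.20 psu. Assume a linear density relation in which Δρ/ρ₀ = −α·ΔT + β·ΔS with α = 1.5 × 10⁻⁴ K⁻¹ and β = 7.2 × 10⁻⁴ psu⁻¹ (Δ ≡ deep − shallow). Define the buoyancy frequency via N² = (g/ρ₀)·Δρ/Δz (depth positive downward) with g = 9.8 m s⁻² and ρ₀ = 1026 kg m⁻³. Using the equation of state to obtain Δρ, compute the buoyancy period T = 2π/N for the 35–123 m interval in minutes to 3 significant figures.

ΔT = -1.3 K, ΔS = +10.50 psu (deep − shallow).
Δρ/ρ₀ = −αΔT + βΔS = 1.95 × 10⁻⁴ + 7.56 × 10⁻³ = 7.755 × 10⁻³, so Δρ ≈ 7.957 kg m⁻³.
N² = (g/ρ₀)·Δρ/Δz = g·(Δρ/ρ₀)/Δz = 9.8 × 7.755 × 10⁻³ / 88 = 8.6363 × 10⁻⁴ s⁻².
N = √(8.6363 × 10⁻⁴) = 0.029388 rad s⁻¹ → T = 2π/N = 213.80 s = 3.5633 min ≈ 3.56 min.

3.56 min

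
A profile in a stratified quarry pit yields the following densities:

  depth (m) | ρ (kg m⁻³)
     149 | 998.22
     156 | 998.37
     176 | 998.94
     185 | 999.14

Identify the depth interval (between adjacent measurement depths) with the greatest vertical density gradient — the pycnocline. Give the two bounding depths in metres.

Compute the density gradient over each adjacent pair:
  149–156 m: Δρ/Δz = 0.15/7 = 0.021 kg m⁻⁴
  156–176 m: Δρ/Δz = 0.57/20 = 0.028 kg m⁻⁴
  176–185 m: Δρ/Δz = 0.20/9 = 0.022 kg m⁻⁴
The largest gradient is in the 156–176 m interval — the pycnocline.

156–176 m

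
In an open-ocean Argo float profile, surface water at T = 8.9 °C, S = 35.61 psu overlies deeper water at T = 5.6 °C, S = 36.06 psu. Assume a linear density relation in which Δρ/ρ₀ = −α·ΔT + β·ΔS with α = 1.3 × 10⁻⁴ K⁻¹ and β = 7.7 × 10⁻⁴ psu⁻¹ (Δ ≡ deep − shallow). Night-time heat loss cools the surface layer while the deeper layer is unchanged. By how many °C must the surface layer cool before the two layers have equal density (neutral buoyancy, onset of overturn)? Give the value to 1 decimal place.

Neutral buoyancy requires Δρ = 0, i.e. −α(T_deep − T_surf′) + β(S_deep − S_surf) = 0.
T_surf′ = T_deep − (β/α)·ΔS = 5.6 − (7.7 × 10⁻⁴/1.3 × 10⁻⁴)·(+0.45) = 2.935 °C.
Cooling required: 8.9 − (2.935) = 5.965 °C.

6.0 °C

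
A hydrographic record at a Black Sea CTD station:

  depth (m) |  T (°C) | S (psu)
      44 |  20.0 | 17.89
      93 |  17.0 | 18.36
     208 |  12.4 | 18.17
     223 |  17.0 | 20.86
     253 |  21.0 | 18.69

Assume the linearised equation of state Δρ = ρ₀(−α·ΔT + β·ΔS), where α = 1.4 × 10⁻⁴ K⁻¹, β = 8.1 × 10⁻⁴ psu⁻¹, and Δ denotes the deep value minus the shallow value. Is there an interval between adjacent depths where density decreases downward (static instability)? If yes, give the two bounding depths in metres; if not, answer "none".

223–253 m

Evaluate Δρ/ρ₀ = −αΔT + βΔS across each adjacent pair:
  44–93 m: −αΔT+βΔS = −(1.4 × 10⁻⁴)(-3.0)+(8.1 × 10⁻⁴)(+0.47) = 8.0 × 10⁻⁴ → stable
  93–208 m: −αΔT+βΔS = −(1.4 × 10⁻⁴)(-4.6)+(8.1 × 10⁻⁴)(-0.19) = 4.9 × 10⁻⁴ → stable
  208–223 m: −αΔT+βΔS = −(1.4 × 10⁻⁴)(+4.6)+(8.1 × 10⁻⁴)(+2.69) = 1.5 × 10⁻³ → stable
  223–253 m: −αΔT+βΔS = −(1.4 × 10⁻⁴)(+4.0)+(8.1 × 10⁻⁴)(-2.17) = -2.3 × 10⁻³ → UNSTABLE
The 223–253 m interval has Δρ < 0: lighter water underlies denser water.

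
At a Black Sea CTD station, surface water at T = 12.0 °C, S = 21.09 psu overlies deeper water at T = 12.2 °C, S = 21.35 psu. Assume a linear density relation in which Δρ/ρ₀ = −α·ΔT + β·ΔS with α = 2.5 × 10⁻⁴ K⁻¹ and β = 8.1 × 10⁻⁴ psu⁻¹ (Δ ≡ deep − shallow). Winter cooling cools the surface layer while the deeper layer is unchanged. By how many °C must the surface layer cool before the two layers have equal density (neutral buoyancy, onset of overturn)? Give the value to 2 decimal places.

0.64 °C

Neutral buoyancy requires Δρ = 0, i.e. −α(T_deep − T_surf′) + β(S_deep − S_surf) = 0.
T_surf′ = T_deep − (β/α)·ΔS = 12.2 − (8.1 × 10⁻⁴/2.5 × 10⁻⁴)·(+0.26) = 11.3576 °C.
Cooling required: 12.0 − (11.3576) = 0.6424 °C.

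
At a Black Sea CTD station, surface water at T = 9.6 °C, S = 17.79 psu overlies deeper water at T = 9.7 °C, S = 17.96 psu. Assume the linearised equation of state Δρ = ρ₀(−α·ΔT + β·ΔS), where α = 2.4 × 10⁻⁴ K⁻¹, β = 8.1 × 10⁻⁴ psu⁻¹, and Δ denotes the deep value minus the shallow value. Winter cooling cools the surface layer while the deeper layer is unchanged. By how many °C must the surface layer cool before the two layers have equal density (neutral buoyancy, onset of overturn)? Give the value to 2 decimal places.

0.47 °C

Neutral buoyancy requires Δρ = 0, i.e. −α(T_deep − T_surf′) + β(S_deep − S_surf) = 0.
T_surf′ = T_deep − (β/α)·ΔS = 9.7 − (8.1 × 10⁻⁴/2.4 × 10⁻⁴)·(+0.17) = 9.1262 °C.
Cooling required: 9.6 − (9.1262) = 0.4738 °C.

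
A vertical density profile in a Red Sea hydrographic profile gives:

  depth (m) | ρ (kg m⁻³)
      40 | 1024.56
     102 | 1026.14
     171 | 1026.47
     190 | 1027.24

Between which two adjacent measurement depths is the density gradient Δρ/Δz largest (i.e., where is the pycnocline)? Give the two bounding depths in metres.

Compute the density gradient over each adjacent pair:
  40–102 m: Δρ/Δz = 1.58/62 = 0.025 kg m⁻⁴
  102–171 m: Δρ/Δz = 0.33/69 = 4.8 × 10⁻³ kg m⁻⁴
  171–190 m: Δρ/Δz = 0.77/19 = 0.041 kg m⁻⁴
The largest gradient is in the 171–190 m interval — the pycnocline.

171–190 m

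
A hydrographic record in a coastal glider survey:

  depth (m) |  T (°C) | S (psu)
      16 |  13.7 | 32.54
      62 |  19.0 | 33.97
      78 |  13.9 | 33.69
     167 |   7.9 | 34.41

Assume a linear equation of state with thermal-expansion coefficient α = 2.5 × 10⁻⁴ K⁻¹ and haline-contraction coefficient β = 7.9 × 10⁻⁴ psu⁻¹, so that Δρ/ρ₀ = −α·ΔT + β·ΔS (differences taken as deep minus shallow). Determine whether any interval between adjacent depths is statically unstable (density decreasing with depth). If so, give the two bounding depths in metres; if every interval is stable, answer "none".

16–62 m

Evaluate Δρ/ρ₀ = −αΔT + βΔS across each adjacent pair:
  16–62 m: −αΔT+βΔS = −(2.5 × 10⁻⁴)(+5.3)+(7.9 × 10⁻⁴)(+1.43) = -2.0 × 10⁻⁴ → UNSTABLE
  62–78 m: −αΔT+βΔS = −(2.5 × 10⁻⁴)(-5.1)+(7.9 × 10⁻⁴)(-0.28) = 1.1 × 10⁻³ → stable
  78–167 m: −αΔT+βΔS = −(2.5 × 10⁻⁴)(-6.0)+(7.9 × 10⁻⁴)(+0.72) = 2.1 × 10⁻³ → stable
The 16–62 m interval has Δρ < 0: lighter water underlies denser water.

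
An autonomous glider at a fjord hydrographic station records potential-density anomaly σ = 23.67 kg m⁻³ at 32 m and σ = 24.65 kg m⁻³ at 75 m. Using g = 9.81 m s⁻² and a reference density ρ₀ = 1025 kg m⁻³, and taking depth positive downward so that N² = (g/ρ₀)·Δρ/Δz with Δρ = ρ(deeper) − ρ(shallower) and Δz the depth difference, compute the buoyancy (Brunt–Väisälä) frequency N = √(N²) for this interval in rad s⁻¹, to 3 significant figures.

0.0148 rad s⁻¹

Δρ = 1024.65 − 1023.67 = 0.98 kg m⁻³ over Δz = 75 − 32 = 43 m.
N² = (9.81/1025) × (0.98/43) = 2.1812 × 10⁻⁴ s⁻².
N = √(2.1812 × 10⁻⁴) = 0.014769 rad s⁻¹ ≈ 0.0148 rad s⁻¹.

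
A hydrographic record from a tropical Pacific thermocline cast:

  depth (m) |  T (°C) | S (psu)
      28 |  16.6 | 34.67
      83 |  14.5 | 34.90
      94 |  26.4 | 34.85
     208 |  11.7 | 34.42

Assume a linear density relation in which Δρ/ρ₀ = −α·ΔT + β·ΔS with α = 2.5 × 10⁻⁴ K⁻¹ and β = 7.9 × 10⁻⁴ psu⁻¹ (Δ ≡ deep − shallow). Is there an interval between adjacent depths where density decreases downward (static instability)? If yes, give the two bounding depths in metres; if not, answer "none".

83–94 m

Evaluate Δρ/ρ₀ = −αΔT + βΔS across each adjacent pair:
  28–83 m: −αΔT+βΔS = −(2.5 × 10⁻⁴)(-2.1)+(7.9 × 10⁻⁴)(+0.23) = 7.1 × 10⁻⁴ → stable
  83–94 m: −αΔT+βΔS = −(2.5 × 10⁻⁴)(+11.9)+(7.9 × 10⁻⁴)(-0.05) = -3.0 × 10⁻³ → UNSTABLE
  94–208 m: −αΔT+βΔS = −(2.5 × 10⁻⁴)(-14.7)+(7.9 × 10⁻⁴)(-0.43) = 3.3 × 10⁻³ → stable
The 83–94 m interval has Δρ < 0: lighter water underlies denser water.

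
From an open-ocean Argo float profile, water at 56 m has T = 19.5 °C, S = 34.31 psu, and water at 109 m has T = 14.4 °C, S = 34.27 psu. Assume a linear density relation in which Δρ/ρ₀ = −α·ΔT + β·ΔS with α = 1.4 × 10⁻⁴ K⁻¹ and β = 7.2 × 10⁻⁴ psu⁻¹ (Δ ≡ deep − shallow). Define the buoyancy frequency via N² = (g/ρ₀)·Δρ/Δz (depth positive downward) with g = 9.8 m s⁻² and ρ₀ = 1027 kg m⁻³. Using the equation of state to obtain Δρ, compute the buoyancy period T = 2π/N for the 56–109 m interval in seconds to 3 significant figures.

558 s

ΔT = -5.1 K, ΔS = -0.04 psu (deep − shallow).
Δρ/ρ₀ = −αΔT + βΔS = 7.14 × 10⁻⁴ − 2.88 × 10⁻⁵ = 6.852 × 10⁻⁴, so Δρ ≈ 0.7037 kg m⁻³.
N² = (g/ρ₀)·Δρ/Δz = g·(Δρ/ρ₀)/Δz = 9.8 × 6.852 × 10⁻⁴ / 53 = 1.2670 × 10⁻⁴ s⁻².
N = √(1.2670 × 10⁻⁴) = 0.011256 rad s⁻¹ → T = 2π/N = 558.21 s ≈ 558 s.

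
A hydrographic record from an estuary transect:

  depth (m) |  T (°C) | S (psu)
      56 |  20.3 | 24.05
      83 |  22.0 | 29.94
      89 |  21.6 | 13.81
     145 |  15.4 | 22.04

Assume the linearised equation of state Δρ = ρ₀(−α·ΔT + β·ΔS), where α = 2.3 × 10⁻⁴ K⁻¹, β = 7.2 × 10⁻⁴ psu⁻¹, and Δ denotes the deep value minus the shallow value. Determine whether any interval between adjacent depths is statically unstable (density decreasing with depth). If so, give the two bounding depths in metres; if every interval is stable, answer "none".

83–89 m

Evaluate Δρ/ρ₀ = −αΔT + βΔS across each adjacent pair:
  56–83 m: −αΔT+βΔS = −(2.3 × 10⁻⁴)(+1.7)+(7.2 × 10⁻⁴)(+5.89) = 3.8 × 10⁻³ → stable
  83–89 m: −αΔT+βΔS = −(2.3 × 10⁻⁴)(-0.4)+(7.2 × 10⁻⁴)(-16.13) = -0.012 → UNSTABLE
  89–145 m: −αΔT+βΔS = −(2.3 × 10⁻⁴)(-6.2)+(7.2 × 10⁻⁴)(+8.23) = 7.4 × 10⁻³ → stable
The 83–89 m interval has Δρ < 0: lighter water underlies denser water.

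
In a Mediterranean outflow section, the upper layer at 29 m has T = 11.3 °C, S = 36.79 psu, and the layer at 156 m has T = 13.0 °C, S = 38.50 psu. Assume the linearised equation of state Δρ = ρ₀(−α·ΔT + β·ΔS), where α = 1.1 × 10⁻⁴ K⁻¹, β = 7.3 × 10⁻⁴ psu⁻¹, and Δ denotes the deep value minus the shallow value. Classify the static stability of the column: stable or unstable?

stable

ΔT = 13.0 − 11.3 = +1.7 K and ΔS = 38.50 − 36.79 = +1.71 psu (deep − shallow).
−αΔT = -1.87 × 10⁻⁴; βΔS = 1.2483 × 10⁻³; sum Δρ/ρ₀ = 1.0613 × 10⁻³.
Δρ/ρ₀ > 0, so Δρ > 0: deeper water is denser → statically stable.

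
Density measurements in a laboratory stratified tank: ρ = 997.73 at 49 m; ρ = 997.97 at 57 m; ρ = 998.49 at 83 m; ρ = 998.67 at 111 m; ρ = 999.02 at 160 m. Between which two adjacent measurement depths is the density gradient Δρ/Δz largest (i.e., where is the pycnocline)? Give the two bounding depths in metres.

49–57 m

Compute the density gradient over each adjacent pair:
  49–57 m: Δρ/Δz = 0.24/8 = 0.030 kg m⁻⁴
  57–83 m: Δρ/Δz = 0.52/26 = 0.020 kg m⁻⁴
  83–111 m: Δρ/Δz = 0.18/28 = 6.4 × 10⁻³ kg m⁻⁴
  111–160 m: Δρ/Δz = 0.35/49 = 7.1 × 10⁻³ kg m⁻⁴
The largest gradient is in the 49–57 m interval — the pycnocline.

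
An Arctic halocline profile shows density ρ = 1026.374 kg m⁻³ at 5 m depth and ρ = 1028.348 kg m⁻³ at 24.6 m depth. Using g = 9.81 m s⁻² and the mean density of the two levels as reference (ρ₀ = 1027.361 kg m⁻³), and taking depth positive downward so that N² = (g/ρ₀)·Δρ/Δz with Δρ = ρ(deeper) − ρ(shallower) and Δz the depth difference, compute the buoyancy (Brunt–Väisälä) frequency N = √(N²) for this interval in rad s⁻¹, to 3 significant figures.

Δρ = 1028.348 − 1026.374 = 1.974 kg m⁻³ over Δz = 24.6 − 5 = 19.6 m.
N² = (9.81/1027.361) × (1.974/19.6) = 9.6169 × 10⁻⁴ s⁻².
N = √(9.6169 × 10⁻⁴) = 0.031011 rad s⁻¹ ≈ 0.0310 rad s⁻¹.

0.0310 rad s⁻¹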